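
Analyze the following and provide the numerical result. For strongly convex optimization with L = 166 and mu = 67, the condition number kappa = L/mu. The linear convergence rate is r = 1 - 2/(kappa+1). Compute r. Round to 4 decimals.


Step 1: Compute the condition number.
kappa = L/mu = 166/67 = 2.4776
Step 2: Compute the convergence rate.
r = 1 - 2/(kappa + 1) = 1 - 2*mu/(L + mu) = (L - mu)/(L + mu) = 99/233 = 0.4249


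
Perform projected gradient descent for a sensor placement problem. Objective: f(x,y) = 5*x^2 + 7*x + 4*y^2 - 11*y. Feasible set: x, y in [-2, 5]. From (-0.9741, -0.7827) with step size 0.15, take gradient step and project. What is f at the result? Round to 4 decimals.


Step 1: Compute gradient at (-0.9741, -0.7827).
grad_x = 2*5*-0.9741 + 7 = -2.741
grad_y = 2*4*-0.7827 - 11 = -17.2616
Step 2: Gradient step.
x_raw = -0.9741 - 0.15*-2.741 = -0.563
y_raw = -0.7827 - 0.15*-17.2616 = 1.8065
Step 3: Project onto [-2, 5].
x_proj = clip(-0.563) = -0.563
y_proj = clip(1.8065) = 1.8065
Step 4: Evaluate f.
f(-0.563, 1.8065) = -9.1737


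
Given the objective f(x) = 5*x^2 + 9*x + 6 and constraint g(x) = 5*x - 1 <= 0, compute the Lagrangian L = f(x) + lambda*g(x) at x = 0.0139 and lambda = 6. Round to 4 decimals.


Step 1: Evaluate f(x).
f(0.0139) = 5*0.0139^2 + 9*0.0139 + 6 = 6.1261
Step 2: Evaluate g(x).
g(0.0139) = 5*0.0139 - 1 = -0.9305
Step 3: Compute Lagrangian.
L = 6.1261 + 6*-0.9305 = 0.5431


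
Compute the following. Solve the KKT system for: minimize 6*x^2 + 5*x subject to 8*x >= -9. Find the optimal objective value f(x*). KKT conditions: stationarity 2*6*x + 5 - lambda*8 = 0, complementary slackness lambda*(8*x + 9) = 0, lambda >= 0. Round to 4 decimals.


Step 1: Try lambda = 0 (constraint inactive).
Stationarity: 2*6*x + 5 = 0
x* = -5/(2*6) = -5/12 = -0.4167 (rounded; the exact value -5/12 is used below)
Check constraint: 8*-0.4167 = -3.3336 >= -9 -- satisfied.
Step 2: Compute optimal value.
f(x*) = 6*(-5/12)^2 + 5*(-5/12) = -1.0417


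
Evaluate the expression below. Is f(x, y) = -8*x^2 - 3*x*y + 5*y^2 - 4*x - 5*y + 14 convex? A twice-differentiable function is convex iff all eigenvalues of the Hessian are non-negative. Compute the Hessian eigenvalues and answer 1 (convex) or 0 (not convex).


The Hessian of f(x,y) = -8*x^2 - 3*x*y + 5*y^2 - 4*x - 5*y + 14 is:
H = [[-16, -3], [-3, 10]]
Trace = -16 + 10 = -6
Determinant = -16*10 - (-3)^2 = -169
Discriminant = (-6)^2 - 4*-169 = 712.0
Eigenvalues: lambda_1 = -16.3417, lambda_2 = 10.3417
The function is not convex.

0


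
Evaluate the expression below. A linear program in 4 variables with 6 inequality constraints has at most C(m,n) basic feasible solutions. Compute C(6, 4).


Each vertex corresponds to some choice of n active constraints out of m, so the number of vertices is at most C(m, n) = m! / (n!(m-n)!).
m = 6, n = 4
Numerator: 6 * 5 * 4 * 3
Denominator: 4! = 24
C(6, 4) = 15


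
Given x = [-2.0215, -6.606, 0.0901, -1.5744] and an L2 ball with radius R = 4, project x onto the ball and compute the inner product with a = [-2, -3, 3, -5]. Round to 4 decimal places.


Step 1: Compute ||x|| (intermediates to 6 decimals).
||x|| = sqrt((-2.0215)^2 + (-6.606)^2 + 0.0901^2 + (-1.5744)^2) = 7.086082
Step 2: Project.
Since ||x|| > R, scale = R/||x|| = 4/7.086082 = 0.564487, proj(x) = scale * x
proj(x) = [-1.14111, -3.729001, 0.05086, -0.888728]
Step 3: Dot product.
a^T * proj(x) = -2*(-1.14111) - 3*(-3.729001) + 3*0.05086 - 5*(-0.888728) = 18.0654


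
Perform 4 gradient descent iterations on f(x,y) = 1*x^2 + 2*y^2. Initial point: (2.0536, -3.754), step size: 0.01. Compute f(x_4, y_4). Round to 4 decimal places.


Gradient descent on f(x,y) = 1*x^2 + 2*y^2.
Starting point: (2.0536, -3.754), alpha = 0.01
Step 1: grad_x = 2*1*2.0536 = 4.1072, grad_y = 2*2*-3.754 = -15.016
  x_1 = 2.0536 - 0.01*4.1072 = 2.0125
  y_1 = -3.754 - 0.01*-15.016 = -3.6038
Step 2: grad_x = 2*1*2.0125 = 4.0251, grad_y = 2*2*-3.6038 = -14.4154
  x_2 = 2.0125 - 0.01*4.0251 = 1.9723
  y_2 = -3.6038 - 0.01*-14.4154 = -3.4597
Step 3: grad_x = 2*1*1.9723 = 3.9446, grad_y = 2*2*-3.4597 = -13.8387
  x_3 = 1.9723 - 0.01*3.9446 = 1.9328
  y_3 = -3.4597 - 0.01*-13.8387 = -3.3213
Step 4: grad_x = 2*1*1.9328 = 3.8657, grad_y = 2*2*-3.3213 = -13.2852
  x_4 = 1.9328 - 0.01*3.8657 = 1.8942
  y_4 = -3.3213 - 0.01*-13.2852 = -3.1884
f(1.8942, -3.1884) = 1*1.8942^2 + 2*(-3.1884)^2 = 23.9203


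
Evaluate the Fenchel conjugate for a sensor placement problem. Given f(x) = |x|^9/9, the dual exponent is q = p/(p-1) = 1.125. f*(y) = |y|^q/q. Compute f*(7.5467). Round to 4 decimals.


The conjugate exponent q satisfies 1/p + 1/q = 1.
p = 9, so q = 9/(9 - 1) = 1.125
|y|^q = 7.5467^1.125 = 9.7158
f*(7.5467) = 9.7158 / 1.125 = 8.6362


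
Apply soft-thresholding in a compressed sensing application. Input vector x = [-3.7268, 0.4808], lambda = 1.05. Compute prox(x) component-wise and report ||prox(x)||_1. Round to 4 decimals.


Soft-thresholding with lambda = 1.05:
prox(-3.7268) = sign(-3.7268)*max(|-3.7268| - 1.05, 0) = -2.6768
prox(0.4808) = sign(0.4808)*max(|0.4808| - 1.05, 0) = 0.0
prox(x) = [-2.6768, 0.0]
||prox(x)||_1 = 2.6768 + 0.0 = 2.6768


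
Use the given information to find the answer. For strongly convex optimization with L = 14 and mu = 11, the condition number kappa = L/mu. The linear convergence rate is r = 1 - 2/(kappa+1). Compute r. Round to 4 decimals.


Step 1: Compute the condition number.
kappa = L/mu = 14/11 = 1.2727
Step 2: Compute the convergence rate.
r = 1 - 2/(kappa + 1) = 1 - 2*mu/(L + mu) = (L - mu)/(L + mu) = 3/25 = 0.12


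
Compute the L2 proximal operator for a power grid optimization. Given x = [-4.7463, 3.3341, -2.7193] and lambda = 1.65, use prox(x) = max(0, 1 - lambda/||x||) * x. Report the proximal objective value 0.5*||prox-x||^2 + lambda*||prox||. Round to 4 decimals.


Step 1: Compute ||x||.
||x|| = 6.4061
Step 2: Compute scaling factor.
scale = max(0, 1 - 1.65/6.4061) = 0.7424
Step 3: prox(x) = [-3.5238, 2.4753, -2.0189]
||prox(x)|| = 4.7561
Step 4: Proximal objective.
0.5*||prox-x||^2 = 1.3613
lambda*||prox|| = 7.8476
Total = 9.2088


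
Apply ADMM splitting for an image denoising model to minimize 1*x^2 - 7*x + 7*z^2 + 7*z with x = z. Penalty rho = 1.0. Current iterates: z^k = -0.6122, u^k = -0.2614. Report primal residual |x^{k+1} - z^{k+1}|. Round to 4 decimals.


ADMM iteration with rho = 1.0, z^k = -0.6122, u^k = -0.2614
Step 1: x-update.
Minimize 1*x^2 - 7*x + (1.0/2)*(x + 0.6122 - 0.2614)^2
FOC: (2*1 + 1.0)*x = 7 + 1.0*(-0.6122 + 0.2614)
x^{k+1} = 2.2164
Step 2: z-update.
Minimize 7*z^2 + 7*z + (1.0/2)*(2.2164 - z - 0.2614)^2
FOC: (2*7 + 1.0)*z = -7 + 1.0*(2.2164 - 0.2614)
z^{k+1} = -0.3363
Step 3: u-update.
u^{k+1} = -0.2614 + 2.2164 + 0.3363 = 2.2913
Step 4: Primal residual = |2.2164 + 0.3363| = 2.5527


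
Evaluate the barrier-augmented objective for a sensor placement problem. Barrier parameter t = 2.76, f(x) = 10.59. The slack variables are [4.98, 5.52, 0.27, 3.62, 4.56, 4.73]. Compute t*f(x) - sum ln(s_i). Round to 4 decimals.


Step 1: Compute log-barrier.
ln values: [1.6054, 1.7084, -1.3093, 1.2865, 1.5173, 1.5539]
phi = -(1.6054 + 1.7084 - 1.3093 + 1.2865 + 1.5173 + 1.5539) = -6.3622
Step 2: Compute augmented objective.
t*f(x) = 2.76*10.59 = 29.2284
Total = 29.2284 - 6.3622 = 22.8662


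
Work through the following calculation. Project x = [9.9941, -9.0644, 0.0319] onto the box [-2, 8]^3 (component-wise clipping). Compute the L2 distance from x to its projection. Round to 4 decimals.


Project each component onto [-2, 8].
clip(9.9941) = 8.0, clip(-9.0644) = -2.0, clip(0.0319) = 0.0319
Projection = [8.0, -2.0, 0.0319]
Squared diffs: [3.9764, 49.9057, 0.0]
Distance = sqrt(53.8821) = 7.3404


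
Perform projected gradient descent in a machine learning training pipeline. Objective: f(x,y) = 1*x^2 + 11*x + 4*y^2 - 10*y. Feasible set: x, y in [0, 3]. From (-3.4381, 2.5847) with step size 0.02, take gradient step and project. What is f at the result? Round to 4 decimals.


Step 1: Compute gradient at (-3.4381, 2.5847).
grad_x = 2*1*-3.4381 + 11 = 4.1238
grad_y = 2*4*2.5847 - 10 = 10.6776
Step 2: Gradient step.
x_raw = -3.4381 - 0.02*4.1238 = -3.5206
y_raw = 2.5847 - 0.02*10.6776 = 2.3711
Step 3: Project onto [0, 3].
x_proj = clip(-3.5206) = 0.0
y_proj = clip(2.3711) = 2.3711
Step 4: Evaluate f.
f(0.0, 2.3711) = -1.2221


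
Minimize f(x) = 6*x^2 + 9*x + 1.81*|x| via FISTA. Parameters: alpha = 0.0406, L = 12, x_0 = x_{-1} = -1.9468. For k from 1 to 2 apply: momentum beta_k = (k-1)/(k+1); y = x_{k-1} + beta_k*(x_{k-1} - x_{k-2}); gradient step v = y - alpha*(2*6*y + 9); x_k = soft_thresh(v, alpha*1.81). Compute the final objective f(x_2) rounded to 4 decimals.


FISTA on f(x) = 6*x^2 + 9*x + 1.81*|x|
L = 12, alpha = 0.0406
Iteration 1: beta = 0.0, y = -1.9468 + 0.0*(-1.9468 + 1.9468) = -1.9468
  grad(y) = -14.3616, v = y - alpha*grad = -1.3637
  prox(v) = soft_thresh(-1.3637, 0.0735) = -1.2902
Iteration 2: beta = 0.3333, y = -1.2902 + 0.3333*(-1.2902 + 1.9468) = -1.0714
  grad(y) = -3.8565, v = y - alpha*grad = -0.9148
  prox(v) = soft_thresh(-0.9148, 0.0735) = -0.8413
f(x_2) = 6*(-0.8413)^2 + 9*(-0.8413) + 1.81*|-0.8413| = -1.8022


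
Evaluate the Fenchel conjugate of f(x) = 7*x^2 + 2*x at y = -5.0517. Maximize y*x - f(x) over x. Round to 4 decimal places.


f*(y) = sup_x {y*x - a*x^2 - b*x} = sup_x {(y-b)*x - a*x^2}
FOC: (y - b) - 2a*x = 0 => x* = (y - b)/(2a)
x* = (-5.0517 - 2)/(2*7) = -0.5037
f*(-5.0517) = (y-b)^2/(4a) = (-5.0517 - 2)^2/(4*7)
= 49.7265/28 = 1.7759


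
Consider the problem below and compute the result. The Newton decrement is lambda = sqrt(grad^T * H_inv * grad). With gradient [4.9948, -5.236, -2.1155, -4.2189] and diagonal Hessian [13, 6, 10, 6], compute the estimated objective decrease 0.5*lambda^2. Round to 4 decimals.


Step 1: H is diagonal, so H^(-1) * g = [0.3842, -0.8727, -0.2116, -0.7032].
Step 2: g^T H^(-1) g = sum_i g_i^2 / H_ii
  = (4.9948)^2/13 + (-5.236)^2/6 + (-2.1155)^2/10 + (-4.2189)^2/6
  = 1.9191 + 4.5693 + 0.4475 + 2.9665 = 9.9024
Step 3: Objective decrease = 0.5 * g^T H^(-1) g = 4.9512


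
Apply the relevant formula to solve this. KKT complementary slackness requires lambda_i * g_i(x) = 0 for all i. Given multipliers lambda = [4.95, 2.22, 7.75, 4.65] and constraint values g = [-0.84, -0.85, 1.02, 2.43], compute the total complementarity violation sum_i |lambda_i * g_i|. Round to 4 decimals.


KKT complementary slackness check:
lambda_1 * g_1 = 4.95 * -0.84 = -4.158
lambda_2 * g_2 = 2.22 * -0.85 = -1.887
lambda_3 * g_3 = 7.75 * 1.02 = 7.905
lambda_4 * g_4 = 4.65 * 2.43 = 11.2995
Total violation = 4.158 + 1.887 + 7.905 + 11.2995 = 25.2495


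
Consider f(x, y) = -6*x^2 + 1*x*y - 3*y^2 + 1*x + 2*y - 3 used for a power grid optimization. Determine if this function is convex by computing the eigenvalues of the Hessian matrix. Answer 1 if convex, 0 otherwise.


The Hessian of f(x,y) = -6*x^2 + 1*x*y - 3*y^2 + 1*x + 2*y - 3 is:
H = [[-12, 1], [1, -6]]
Trace = -12 - 6 = -18
Determinant = -12*-6 - (1)^2 = 71
Discriminant = (-18)^2 - 4*71 = 40.0
Eigenvalues: lambda_1 = -12.1623, lambda_2 = -5.8377
The function is not convex.

0


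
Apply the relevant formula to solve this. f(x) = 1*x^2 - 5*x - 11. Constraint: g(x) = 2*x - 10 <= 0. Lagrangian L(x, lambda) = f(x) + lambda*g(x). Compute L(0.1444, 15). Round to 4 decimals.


Step 1: Evaluate f(x).
f(0.1444) = 1*0.1444^2 - 5*0.1444 - 11 = -11.7011
Step 2: Evaluate g(x).
g(0.1444) = 2*0.1444 - 10 = -9.7112
Step 3: Compute Lagrangian.
L = -11.7011 + 15*-9.7112 = -157.3691


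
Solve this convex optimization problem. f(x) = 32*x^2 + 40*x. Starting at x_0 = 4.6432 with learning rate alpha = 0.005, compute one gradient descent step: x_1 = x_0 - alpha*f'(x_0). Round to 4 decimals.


We compute the gradient at x_0 and apply the update.
f'(x) = 64*x + 40
f'(4.6432) = 64*4.6432 + 40 = 337.1648
x_1 = 4.6432 - 0.005*337.1648 = 2.9574


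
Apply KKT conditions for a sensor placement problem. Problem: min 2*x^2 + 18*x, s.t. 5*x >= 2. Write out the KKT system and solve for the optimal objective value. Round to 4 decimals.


Step 1: Try lambda = 0 (constraint inactive).
x_unc = -18/(2*2) = -4.5
Check: 5*-4.5 = -22.5 < 2 -- violated!
Step 2: Constraint must be active: 5*x = 2
x* = 2/5 = 0.4
lambda = (2*2*0.4 + 18)/5 = 3.92
Step 3: Compute optimal value.
f(x*) = 2*0.4^2 + 18*0.4 = 7.52


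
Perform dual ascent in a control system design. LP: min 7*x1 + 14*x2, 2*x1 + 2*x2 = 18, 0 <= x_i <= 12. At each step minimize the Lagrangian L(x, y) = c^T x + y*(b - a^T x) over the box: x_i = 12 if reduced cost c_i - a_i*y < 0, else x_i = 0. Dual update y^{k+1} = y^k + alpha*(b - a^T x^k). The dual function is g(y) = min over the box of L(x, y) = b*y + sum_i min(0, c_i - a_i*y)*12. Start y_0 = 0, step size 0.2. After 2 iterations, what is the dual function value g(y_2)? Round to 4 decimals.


Dual ascent for LP: min 7*x1 + 14*x2, 2*x1 + 2*x2 = 18, 0 <= x_i <= 12
Step 1: y^k = 0.0, reduced costs: (7.0, 14.0)
  x^k = (0.0, 0.0), subgradient = b - a^T x = 18.0
  y^{k+1} = 0.0 + 0.2*18.0 = 3.6
Step 2: y^k = 3.6, reduced costs: (-0.2, 6.8)
  x^k = (12.0, 0.0), subgradient = b - a^T x = -6.0
  y^{k+1} = 3.6 + 0.2*-6.0 = 2.4
Dual objective at y_2 = 2.4: reduced costs (2.2, 9.2), box minimizer x = (0.0, 0.0)
g(y_2) = b*y + (c1 - a1*y)*x1 + (c2 - a2*y)*x2 = 18*2.4 + 2.2*0.0 + 9.2*0.0 = 43.2 + 0.0 + 0.0 = 43.2


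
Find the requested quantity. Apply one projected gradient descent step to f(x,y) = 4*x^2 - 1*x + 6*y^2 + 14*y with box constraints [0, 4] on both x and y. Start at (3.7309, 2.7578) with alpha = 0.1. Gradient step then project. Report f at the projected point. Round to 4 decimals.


Step 1: Compute gradient at (3.7309, 2.7578).
grad_x = 2*4*3.7309 - 1 = 28.8472
grad_y = 2*6*2.7578 + 14 = 47.0936
Step 2: Gradient step.
x_raw = 3.7309 - 0.1*28.8472 = 0.8462
y_raw = 2.7578 - 0.1*47.0936 = -1.9516
Step 3: Project onto [0, 4].
x_proj = clip(0.8462) = 0.8462
y_proj = clip(-1.9516) = 0.0
Step 4: Evaluate f.
f(0.8462, 0.0) = 2.0179


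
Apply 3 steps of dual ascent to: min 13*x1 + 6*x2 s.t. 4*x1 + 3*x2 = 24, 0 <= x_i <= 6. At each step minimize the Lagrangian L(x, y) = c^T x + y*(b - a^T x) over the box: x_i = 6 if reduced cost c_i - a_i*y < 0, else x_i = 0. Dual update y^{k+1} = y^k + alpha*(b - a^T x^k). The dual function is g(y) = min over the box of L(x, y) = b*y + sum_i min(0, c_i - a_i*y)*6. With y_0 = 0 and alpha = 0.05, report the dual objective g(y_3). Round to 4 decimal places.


Dual ascent for LP: min 13*x1 + 6*x2, 4*x1 + 3*x2 = 24, 0 <= x_i <= 6
Step 1: y^k = 0.0, reduced costs: (13.0, 6.0)
  x^k = (0.0, 0.0), subgradient = b - a^T x = 24.0
  y^{k+1} = 0.0 + 0.05*24.0 = 1.2
Step 2: y^k = 1.2, reduced costs: (8.2, 2.4)
  x^k = (0.0, 0.0), subgradient = b - a^T x = 24.0
  y^{k+1} = 1.2 + 0.05*24.0 = 2.4
Step 3: y^k = 2.4, reduced costs: (3.4, -1.2)
  x^k = (0.0, 6.0), subgradient = b - a^T x = 6.0
  y^{k+1} = 2.4 + 0.05*6.0 = 2.7
Dual objective at y_3 = 2.7: reduced costs (2.2, -2.1), box minimizer x = (0.0, 6.0)
g(y_3) = b*y + (c1 - a1*y)*x1 + (c2 - a2*y)*x2 = 24*2.7 + 2.2*0.0 + (-2.1)*6.0 = 64.8 + 0.0 - 12.6 = 52.2


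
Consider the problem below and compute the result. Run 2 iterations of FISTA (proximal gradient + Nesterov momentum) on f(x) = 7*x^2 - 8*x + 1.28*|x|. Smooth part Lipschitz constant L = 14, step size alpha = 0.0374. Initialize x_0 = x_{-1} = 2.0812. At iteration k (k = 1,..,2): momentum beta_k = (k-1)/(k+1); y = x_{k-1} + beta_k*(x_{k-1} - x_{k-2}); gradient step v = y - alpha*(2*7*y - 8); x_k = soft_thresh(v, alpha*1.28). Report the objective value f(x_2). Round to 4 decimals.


FISTA on f(x) = 7*x^2 - 8*x + 1.28*|x|
L = 14, alpha = 0.0374
Iteration 1: beta = 0.0, y = 2.0812 + 0.0*(2.0812 - 2.0812) = 2.0812
  grad(y) = 21.1368, v = y - alpha*grad = 1.2907
  prox(v) = soft_thresh(1.2907, 0.0479) = 1.2428
Iteration 2: beta = 0.3333, y = 1.2428 + 0.3333*(1.2428 - 2.0812) = 0.9633
  grad(y) = 5.4869, v = y - alpha*grad = 0.7581
  prox(v) = soft_thresh(0.7581, 0.0479) = 0.7103
f(x_2) = 7*0.7103^2 - 8*0.7103 + 1.28*|0.7103| = -1.2416


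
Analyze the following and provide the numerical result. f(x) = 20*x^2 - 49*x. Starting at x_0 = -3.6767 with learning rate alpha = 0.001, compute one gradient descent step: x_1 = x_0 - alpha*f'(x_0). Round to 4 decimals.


We compute the gradient at x_0 and apply the update.
f'(x) = 40*x - 49
f'(-3.6767) = 40*-3.6767 - 49 = -196.068
x_1 = -3.6767 - 0.001*-196.068 = -3.4806


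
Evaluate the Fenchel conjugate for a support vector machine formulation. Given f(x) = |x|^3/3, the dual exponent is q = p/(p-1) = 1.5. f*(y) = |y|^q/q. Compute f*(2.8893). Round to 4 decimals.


The conjugate exponent q satisfies 1/p + 1/q = 1.
p = 3, so q = 3/(3 - 1) = 1.5
|y|^q = 2.8893^1.5 = 4.9112
f*(2.8893) = 4.9112 / 1.5 = 3.2741


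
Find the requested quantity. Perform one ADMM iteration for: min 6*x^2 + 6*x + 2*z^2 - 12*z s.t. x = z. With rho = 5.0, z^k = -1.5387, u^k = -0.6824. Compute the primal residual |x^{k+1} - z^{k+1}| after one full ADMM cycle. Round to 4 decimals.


ADMM iteration with rho = 5.0, z^k = -1.5387, u^k = -0.6824
Step 1: x-update.
Minimize 6*x^2 + 6*x + (5.0/2)*(x + 1.5387 - 0.6824)^2
FOC: (2*6 + 5.0)*x = -6 + 5.0*(-1.5387 + 0.6824)
x^{k+1} = -0.6048
Step 2: z-update.
Minimize 2*z^2 - 12*z + (5.0/2)*(-0.6048 - z - 0.6824)^2
FOC: (2*2 + 5.0)*z = 12 + 5.0*(-0.6048 - 0.6824)
z^{k+1} = 0.6182
Step 3: u-update.
u^{k+1} = -0.6824 - 0.6048 - 0.6182 = -1.9054
Step 4: Primal residual = |-0.6048 - 0.6182| = 1.223


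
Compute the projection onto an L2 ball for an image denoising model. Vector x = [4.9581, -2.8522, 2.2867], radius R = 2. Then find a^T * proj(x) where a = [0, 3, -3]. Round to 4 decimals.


Step 1: Compute ||x|| (intermediates to 6 decimals).
||x|| = sqrt(4.9581^2 + (-2.8522)^2 + 2.2867^2) = 6.160097
Step 2: Project.
Since ||x|| > R, scale = R/||x|| = 2/6.160097 = 0.32467, proj(x) = scale * x
proj(x) = [1.609746, -0.926024, 0.742423]
Step 3: Dot product.
a^T * proj(x) = 0*1.609746 + 3*(-0.926024) - 3*0.742423 = -5.0053


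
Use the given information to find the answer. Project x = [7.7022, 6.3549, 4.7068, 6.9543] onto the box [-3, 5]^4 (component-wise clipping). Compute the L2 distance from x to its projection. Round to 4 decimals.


Project each component onto [-3, 5].
clip(7.7022) = 5.0, clip(6.3549) = 5.0, clip(4.7068) = 4.7068, clip(6.9543) = 5.0
Projection = [5.0, 5.0, 4.7068, 5.0]
Squared diffs: [7.3019, 1.8358, 0.0, 3.8193]
Distance = sqrt(12.957) = 3.5996


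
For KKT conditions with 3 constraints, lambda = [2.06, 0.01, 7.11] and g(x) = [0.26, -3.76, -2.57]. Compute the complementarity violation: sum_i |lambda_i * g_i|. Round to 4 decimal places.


KKT complementary slackness check:
lambda_1 * g_1 = 2.06 * 0.26 = 0.5356
lambda_2 * g_2 = 0.01 * -3.76 = -0.0376
lambda_3 * g_3 = 7.11 * -2.57 = -18.2727
Total violation = 0.5356 + 0.0376 + 18.2727 = 18.8459


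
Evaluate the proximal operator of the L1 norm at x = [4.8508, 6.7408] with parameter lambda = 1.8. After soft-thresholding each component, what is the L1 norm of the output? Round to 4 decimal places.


Soft-thresholding with lambda = 1.8:
prox(4.8508) = sign(4.8508)*max(|4.8508| - 1.8, 0) = 3.0508
prox(6.7408) = sign(6.7408)*max(|6.7408| - 1.8, 0) = 4.9408
prox(x) = [3.0508, 4.9408]
||prox(x)||_1 = 3.0508 + 4.9408 = 7.9916


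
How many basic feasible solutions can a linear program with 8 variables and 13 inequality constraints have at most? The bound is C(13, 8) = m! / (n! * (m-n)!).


Each vertex corresponds to some choice of n active constraints out of m, so the number of vertices is at most C(m, n) = m! / (n!(m-n)!).
m = 13, n = 8
Numerator: 13 * 12 * 11 * 10 * 9 * 8 * 7 * 6
Denominator: 8! = 40320
C(13, 8) = 1287


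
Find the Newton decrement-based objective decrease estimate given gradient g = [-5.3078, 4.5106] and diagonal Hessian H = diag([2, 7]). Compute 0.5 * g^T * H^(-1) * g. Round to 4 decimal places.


Step 1: H is diagonal, so H^(-1) * g = [-2.6539, 0.6444].
Step 2: g^T H^(-1) g = sum_i g_i^2 / H_ii
  = (-5.3078)^2/2 + (4.5106)^2/7
  = 14.0864 + 2.9065 = 16.9929
Step 3: Objective decrease = 0.5 * g^T H^(-1) g = 8.4964


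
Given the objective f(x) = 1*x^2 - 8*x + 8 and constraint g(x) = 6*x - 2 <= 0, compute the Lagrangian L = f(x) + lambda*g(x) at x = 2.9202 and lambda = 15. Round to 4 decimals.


Step 1: Evaluate f(x).
f(2.9202) = 1*2.9202^2 - 8*2.9202 + 8 = -6.834
Step 2: Evaluate g(x).
g(2.9202) = 6*2.9202 - 2 = 15.5212
Step 3: Compute Lagrangian.
L = -6.834 + 15*15.5212 = 225.984


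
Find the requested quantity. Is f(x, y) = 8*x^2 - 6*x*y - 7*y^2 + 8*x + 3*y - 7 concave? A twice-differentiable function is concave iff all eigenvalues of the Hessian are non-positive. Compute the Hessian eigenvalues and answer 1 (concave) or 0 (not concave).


The Hessian of f(x,y) = 8*x^2 - 6*x*y - 7*y^2 + 8*x + 3*y - 7 is:
H = [[16, -6], [-6, -14]]
Trace = 16 - 14 = 2
Determinant = 16*-14 - (-6)^2 = -260
Discriminant = (2)^2 - 4*-260 = 1044.0
Eigenvalues: lambda_1 = -15.1555, lambda_2 = 17.1555
The function is not concave.

0


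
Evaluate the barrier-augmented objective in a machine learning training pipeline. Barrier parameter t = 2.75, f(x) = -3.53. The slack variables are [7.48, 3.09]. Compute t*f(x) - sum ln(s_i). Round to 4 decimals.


Step 1: Compute log-barrier.
ln values: [2.0122, 1.1282]
phi = -(2.0122 + 1.1282) = -3.1404
Step 2: Compute augmented objective.
t*f(x) = 2.75*-3.53 = -9.7075
Total = -9.7075 - 3.1404 = -12.8479


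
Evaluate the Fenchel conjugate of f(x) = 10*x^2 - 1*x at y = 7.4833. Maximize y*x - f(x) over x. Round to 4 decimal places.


f*(y) = sup_x {y*x - a*x^2 - b*x} = sup_x {(y-b)*x - a*x^2}
FOC: (y - b) - 2a*x = 0 => x* = (y - b)/(2a)
x* = (7.4833 + 1)/(2*10) = 0.4242
f*(7.4833) = (y-b)^2/(4a) = (7.4833 + 1)^2/(4*10)
= 71.9664/40 = 1.7992


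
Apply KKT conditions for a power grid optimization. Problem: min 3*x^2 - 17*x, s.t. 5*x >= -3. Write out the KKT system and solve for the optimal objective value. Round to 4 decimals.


Step 1: Try lambda = 0 (constraint inactive).
Stationarity: 2*3*x - 17 = 0
x* = 17/(2*3) = 17/6 = 2.8333 (rounded; the exact value 17/6 is used below)
Check constraint: 5*2.8333 = 14.1665 >= -3 -- satisfied.
Step 2: Compute optimal value.
f(x*) = 3*(17/6)^2 - 17*(17/6) = -24.0833


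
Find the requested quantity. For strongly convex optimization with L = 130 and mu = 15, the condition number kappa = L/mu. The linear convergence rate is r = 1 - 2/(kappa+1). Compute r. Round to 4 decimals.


Step 1: Compute the condition number.
kappa = L/mu = 130/15 = 8.6667
Step 2: Compute the convergence rate.
r = 1 - 2/(kappa + 1) = 1 - 2*mu/(L + mu) = (L - mu)/(L + mu) = 115/145 = 0.7931


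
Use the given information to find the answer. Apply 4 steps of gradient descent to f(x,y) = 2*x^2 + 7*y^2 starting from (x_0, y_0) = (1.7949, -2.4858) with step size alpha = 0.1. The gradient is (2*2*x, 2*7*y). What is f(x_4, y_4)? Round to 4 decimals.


Gradient descent on f(x,y) = 2*x^2 + 7*y^2.
Starting point: (1.7949, -2.4858), alpha = 0.1
Step 1: grad_x = 2*2*1.7949 = 7.1796, grad_y = 2*7*-2.4858 = -34.8012
  x_1 = 1.7949 - 0.1*7.1796 = 1.0769
  y_1 = -2.4858 - 0.1*-34.8012 = 0.9943
Step 2: grad_x = 2*2*1.0769 = 4.3078, grad_y = 2*7*0.9943 = 13.9205
  x_2 = 1.0769 - 0.1*4.3078 = 0.6462
  y_2 = 0.9943 - 0.1*13.9205 = -0.3977
Step 3: grad_x = 2*2*0.6462 = 2.5847, grad_y = 2*7*-0.3977 = -5.5682
  x_3 = 0.6462 - 0.1*2.5847 = 0.3877
  y_3 = -0.3977 - 0.1*-5.5682 = 0.1591
Step 4: grad_x = 2*2*0.3877 = 1.5508, grad_y = 2*7*0.1591 = 2.2273
  x_4 = 0.3877 - 0.1*1.5508 = 0.2326
  y_4 = 0.1591 - 0.1*2.2273 = -0.0636
f(0.2326, -0.0636) = 2*0.2326^2 + 7*(-0.0636)^2 = 0.1366


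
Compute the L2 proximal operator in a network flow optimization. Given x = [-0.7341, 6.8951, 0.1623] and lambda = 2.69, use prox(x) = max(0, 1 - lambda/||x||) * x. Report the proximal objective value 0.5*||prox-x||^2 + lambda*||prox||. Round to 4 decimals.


Step 1: Compute ||x||.
||x|| = 6.936
Step 2: Compute scaling factor.
scale = max(0, 1 - 2.69/6.936) = 0.6122
Step 3: prox(x) = [-0.4494, 4.2209, 0.0994]
||prox(x)|| = 4.246
Step 4: Proximal objective.
0.5*||prox-x||^2 = 3.6181
lambda*||prox|| = 11.4217
Total = 15.0397


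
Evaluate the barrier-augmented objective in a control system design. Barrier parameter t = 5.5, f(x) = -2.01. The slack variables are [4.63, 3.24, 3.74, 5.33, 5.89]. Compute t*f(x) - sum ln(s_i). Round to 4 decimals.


Step 1: Compute log-barrier.
ln values: [1.5326, 1.1756, 1.3191, 1.6734, 1.7733]
phi = -(1.5326 + 1.1756 + 1.3191 + 1.6734 + 1.7733) = -7.4738
Step 2: Compute augmented objective.
t*f(x) = 5.5*-2.01 = -11.055
Total = -11.055 - 7.4738 = -18.5288


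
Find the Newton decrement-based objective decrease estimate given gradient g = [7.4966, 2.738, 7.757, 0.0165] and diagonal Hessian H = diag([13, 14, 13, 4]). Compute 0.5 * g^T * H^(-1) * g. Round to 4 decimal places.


Step 1: H is diagonal, so H^(-1) * g = [0.5767, 0.1956, 0.5967, 0.0041].
Step 2: g^T H^(-1) g = sum_i g_i^2 / H_ii
  = (7.4966)^2/13 + (2.738)^2/14 + (7.757)^2/13 + (0.0165)^2/4
  = 4.323 + 0.5355 + 4.6285 + 0.0001 = 9.4871
Step 3: Objective decrease = 0.5 * g^T H^(-1) g = 4.7435


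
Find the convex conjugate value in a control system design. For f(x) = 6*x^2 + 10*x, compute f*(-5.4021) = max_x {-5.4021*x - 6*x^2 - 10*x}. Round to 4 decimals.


f*(y) = sup_x {y*x - a*x^2 - b*x} = sup_x {(y-b)*x - a*x^2}
FOC: (y - b) - 2a*x = 0 => x* = (y - b)/(2a)
x* = (-5.4021 - 10)/(2*6) = -1.2835
f*(-5.4021) = (y-b)^2/(4a) = (-5.4021 - 10)^2/(4*6)
= 237.2247/24 = 9.8844


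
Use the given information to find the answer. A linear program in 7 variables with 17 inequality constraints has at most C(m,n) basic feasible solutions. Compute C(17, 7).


Each vertex corresponds to some choice of n active constraints out of m, so the number of vertices is at most C(m, n) = m! / (n!(m-n)!).
m = 17, n = 7
Numerator: 17 * 16 * 15 * 14 * 13 * 12 * 11
Denominator: 7! = 5040
C(17, 7) = 19448


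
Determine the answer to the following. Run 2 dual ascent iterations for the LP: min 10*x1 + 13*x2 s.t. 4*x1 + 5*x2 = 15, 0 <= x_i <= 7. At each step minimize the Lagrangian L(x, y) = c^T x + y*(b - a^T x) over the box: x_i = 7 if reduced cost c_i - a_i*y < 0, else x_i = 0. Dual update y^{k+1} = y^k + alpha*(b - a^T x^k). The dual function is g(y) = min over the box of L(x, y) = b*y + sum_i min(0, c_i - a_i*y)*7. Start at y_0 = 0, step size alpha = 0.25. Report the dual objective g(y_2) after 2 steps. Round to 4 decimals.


Dual ascent for LP: min 10*x1 + 13*x2, 4*x1 + 5*x2 = 15, 0 <= x_i <= 7
Step 1: y^k = 0.0, reduced costs: (10.0, 13.0)
  x^k = (0.0, 0.0), subgradient = b - a^T x = 15.0
  y^{k+1} = 0.0 + 0.25*15.0 = 3.75
Step 2: y^k = 3.75, reduced costs: (-5.0, -5.75)
  x^k = (7.0, 7.0), subgradient = b - a^T x = -48.0
  y^{k+1} = 3.75 + 0.25*-48.0 = -8.25
Dual objective at y_2 = -8.25: reduced costs (43.0, 54.25), box minimizer x = (0.0, 0.0)
g(y_2) = b*y + (c1 - a1*y)*x1 + (c2 - a2*y)*x2 = 15*(-8.25) + 43.0*0.0 + 54.25*0.0 = -123.75 + 0.0 + 0.0 = -123.75


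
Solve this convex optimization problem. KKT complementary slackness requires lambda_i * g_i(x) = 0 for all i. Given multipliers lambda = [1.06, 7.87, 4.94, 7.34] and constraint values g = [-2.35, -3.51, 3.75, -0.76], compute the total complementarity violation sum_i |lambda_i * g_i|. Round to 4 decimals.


KKT complementary slackness check:
lambda_1 * g_1 = 1.06 * -2.35 = -2.491
lambda_2 * g_2 = 7.87 * -3.51 = -27.6237
lambda_3 * g_3 = 4.94 * 3.75 = 18.525
lambda_4 * g_4 = 7.34 * -0.76 = -5.5784
Total violation = 2.491 + 27.6237 + 18.525 + 5.5784 = 54.2181


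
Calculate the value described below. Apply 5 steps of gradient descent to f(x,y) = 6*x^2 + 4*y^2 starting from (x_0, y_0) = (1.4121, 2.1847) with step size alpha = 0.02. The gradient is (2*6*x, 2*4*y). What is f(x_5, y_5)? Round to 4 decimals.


Gradient descent on f(x,y) = 6*x^2 + 4*y^2.
Starting point: (1.4121, 2.1847), alpha = 0.02
Step 1: grad_x = 2*6*1.4121 = 16.9452, grad_y = 2*4*2.1847 = 17.4776
  x_1 = 1.4121 - 0.02*16.9452 = 1.0732
  y_1 = 2.1847 - 0.02*17.4776 = 1.8351
Step 2: grad_x = 2*6*1.0732 = 12.8784, grad_y = 2*4*1.8351 = 14.6812
  x_2 = 1.0732 - 0.02*12.8784 = 0.8156
  y_2 = 1.8351 - 0.02*14.6812 = 1.5415
Step 3: grad_x = 2*6*0.8156 = 9.7875, grad_y = 2*4*1.5415 = 12.3322
  x_3 = 0.8156 - 0.02*9.7875 = 0.6199
  y_3 = 1.5415 - 0.02*12.3322 = 1.2949
Step 4: grad_x = 2*6*0.6199 = 7.4385, grad_y = 2*4*1.2949 = 10.359
  x_4 = 0.6199 - 0.02*7.4385 = 0.4711
  y_4 = 1.2949 - 0.02*10.359 = 1.0877
Step 5: grad_x = 2*6*0.4711 = 5.6533, grad_y = 2*4*1.0877 = 8.7016
  x_5 = 0.4711 - 0.02*5.6533 = 0.358
  y_5 = 1.0877 - 0.02*8.7016 = 0.9137
f(0.358, 0.9137) = 6*0.358^2 + 4*0.9137^2 = 4.1083


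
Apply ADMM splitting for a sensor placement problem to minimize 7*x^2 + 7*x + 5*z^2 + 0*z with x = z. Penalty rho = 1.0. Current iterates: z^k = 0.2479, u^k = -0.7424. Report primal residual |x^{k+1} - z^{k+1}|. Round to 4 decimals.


ADMM iteration with rho = 1.0, z^k = 0.2479, u^k = -0.7424
Step 1: x-update.
Minimize 7*x^2 + 7*x + (1.0/2)*(x - 0.2479 - 0.7424)^2
FOC: (2*7 + 1.0)*x = -7 + 1.0*(0.2479 + 0.7424)
x^{k+1} = -0.4006
Step 2: z-update.
Minimize 5*z^2 + 0*z + (1.0/2)*(-0.4006 - z - 0.7424)^2
FOC: (2*5 + 1.0)*z = 0 + 1.0*(-0.4006 - 0.7424)
z^{k+1} = -0.1039
Step 3: u-update.
u^{k+1} = -0.7424 - 0.4006 + 0.1039 = -1.0391
Step 4: Primal residual = |-0.4006 + 0.1039| = 0.2967


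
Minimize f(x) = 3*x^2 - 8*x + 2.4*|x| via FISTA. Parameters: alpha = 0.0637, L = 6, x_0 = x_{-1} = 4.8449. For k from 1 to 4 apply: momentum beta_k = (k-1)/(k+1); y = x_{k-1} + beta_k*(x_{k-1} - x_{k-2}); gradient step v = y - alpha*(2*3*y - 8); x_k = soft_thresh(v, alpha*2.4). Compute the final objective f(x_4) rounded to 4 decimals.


FISTA on f(x) = 3*x^2 - 8*x + 2.4*|x|
L = 6, alpha = 0.0637
Iteration 1: beta = 0.0, y = 4.8449 + 0.0*(4.8449 - 4.8449) = 4.8449
  grad(y) = 21.0694, v = y - alpha*grad = 3.5028
  prox(v) = soft_thresh(3.5028, 0.1529) = 3.3499
Iteration 2: beta = 0.3333, y = 3.3499 + 0.3333*(3.3499 - 4.8449) = 2.8516
  grad(y) = 9.1094, v = y - alpha*grad = 2.2713
  prox(v) = soft_thresh(2.2713, 0.1529) = 2.1184
Iteration 3: beta = 0.5, y = 2.1184 + 0.5*(2.1184 - 3.3499) = 1.5027
  grad(y) = 1.0161, v = y - alpha*grad = 1.438
  prox(v) = soft_thresh(1.438, 0.1529) = 1.2851
Iteration 4: beta = 0.6, y = 1.2851 + 0.6*(1.2851 - 2.1184) = 0.7851
  grad(y) = -3.2896, v = y - alpha*grad = 0.9946
  prox(v) = soft_thresh(0.9946, 0.1529) = 0.8417
f(x_4) = 3*0.8417^2 - 8*0.8417 + 2.4*|0.8417| = -2.5882


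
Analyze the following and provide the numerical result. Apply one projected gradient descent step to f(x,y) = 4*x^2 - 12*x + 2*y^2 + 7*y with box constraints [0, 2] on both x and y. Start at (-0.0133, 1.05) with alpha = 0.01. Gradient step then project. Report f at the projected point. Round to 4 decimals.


Step 1: Compute gradient at (-0.0133, 1.05).
grad_x = 2*4*-0.0133 - 12 = -12.1064
grad_y = 2*2*1.05 + 7 = 11.2
Step 2: Gradient step.
x_raw = -0.0133 - 0.01*-12.1064 = 0.1078
y_raw = 1.05 - 0.01*11.2 = 0.938
Step 3: Project onto [0, 2].
x_proj = clip(0.1078) = 0.1078
y_proj = clip(0.938) = 0.938
Step 4: Evaluate f.
f(0.1078, 0.938) = 7.079


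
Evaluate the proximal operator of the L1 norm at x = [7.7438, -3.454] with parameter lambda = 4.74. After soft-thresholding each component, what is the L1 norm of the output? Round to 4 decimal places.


Soft-thresholding with lambda = 4.74:
prox(7.7438) = sign(7.7438)*max(|7.7438| - 4.74, 0) = 3.0038
prox(-3.454) = sign(-3.454)*max(|-3.454| - 4.74, 0) = 0.0
prox(x) = [3.0038, 0.0]
||prox(x)||_1 = 3.0038 + 0.0 = 3.0038


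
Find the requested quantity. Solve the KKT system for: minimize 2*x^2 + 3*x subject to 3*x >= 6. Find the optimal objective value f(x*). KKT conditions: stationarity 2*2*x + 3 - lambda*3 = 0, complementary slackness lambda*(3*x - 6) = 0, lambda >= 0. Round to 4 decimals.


Step 1: Try lambda = 0 (constraint inactive).
x_unc = -3/(2*2) = -0.75
Check: 3*-0.75 = -2.25 < 6 -- violated!
Step 2: Constraint must be active: 3*x = 6
x* = 6/3 = 2.0
lambda = (2*2*2.0 + 3)/3 = 3.6667
Step 3: Compute optimal value.
f(x*) = 2*2.0^2 + 3*2.0 = 14.0


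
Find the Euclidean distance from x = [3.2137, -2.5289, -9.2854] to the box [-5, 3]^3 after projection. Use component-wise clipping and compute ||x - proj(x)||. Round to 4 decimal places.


Project each component onto [-5, 3].
clip(3.2137) = 3.0, clip(-2.5289) = -2.5289, clip(-9.2854) = -5.0
Projection = [3.0, -2.5289, -5.0]
Squared diffs: [0.0457, 0.0, 18.3647]
Distance = sqrt(18.4104) = 4.2907


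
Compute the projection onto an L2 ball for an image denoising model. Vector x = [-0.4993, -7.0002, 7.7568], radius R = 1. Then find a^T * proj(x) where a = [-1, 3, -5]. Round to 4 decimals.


Step 1: Compute ||x|| (intermediates to 6 decimals).
||x|| = sqrt((-0.4993)^2 + (-7.0002)^2 + 7.7568^2) = 10.460404
Step 2: Project.
Since ||x|| > R, scale = R/||x|| = 1/10.460404 = 0.095599, proj(x) = scale * x
proj(x) = [-0.047733, -0.669212, 0.741542]
Step 3: Dot product.
a^T * proj(x) = -1*(-0.047733) + 3*(-0.669212) - 5*0.741542 = -5.6676


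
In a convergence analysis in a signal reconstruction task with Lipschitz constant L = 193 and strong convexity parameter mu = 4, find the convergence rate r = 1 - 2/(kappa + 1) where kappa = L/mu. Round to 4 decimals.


Step 1: Compute the condition number.
kappa = L/mu = 193/4 = 48.25
Step 2: Compute the convergence rate.
r = 1 - 2/(kappa + 1) = 1 - 2*mu/(L + mu) = (L - mu)/(L + mu) = 189/197 = 0.9594


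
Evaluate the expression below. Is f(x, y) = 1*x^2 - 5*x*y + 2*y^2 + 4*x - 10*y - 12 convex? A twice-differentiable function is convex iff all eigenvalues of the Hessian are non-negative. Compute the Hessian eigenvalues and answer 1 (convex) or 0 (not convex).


The Hessian of f(x,y) = 1*x^2 - 5*x*y + 2*y^2 + 4*x - 10*y - 12 is:
H = [[2, -5], [-5, 4]]
Trace = 2 + 4 = 6
Determinant = 2*4 - (-5)^2 = -17
Discriminant = (6)^2 - 4*-17 = 104.0
Eigenvalues: lambda_1 = -2.099, lambda_2 = 8.099
The function is not convex.

0


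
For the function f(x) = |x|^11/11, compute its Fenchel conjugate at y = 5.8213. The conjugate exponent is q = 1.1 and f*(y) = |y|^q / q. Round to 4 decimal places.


The conjugate exponent q satisfies 1/p + 1/q = 1.
p = 11, so q = 11/(11 - 1) = 1.1
|y|^q = 5.8213^1.1 = 6.9426
f*(5.8213) = 6.9426 / 1.1 = 6.3115


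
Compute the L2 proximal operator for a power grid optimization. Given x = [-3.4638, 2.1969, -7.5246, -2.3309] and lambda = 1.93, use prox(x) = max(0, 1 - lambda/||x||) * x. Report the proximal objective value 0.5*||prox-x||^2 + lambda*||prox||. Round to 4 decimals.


Step 1: Compute ||x||.
||x|| = 8.8813
Step 2: Compute scaling factor.
scale = max(0, 1 - 1.93/8.8813) = 0.7827
Step 3: prox(x) = [-2.7111, 1.7195, -5.8894, -1.8244]
||prox(x)|| = 6.9513
Step 4: Proximal objective.
0.5*||prox-x||^2 = 1.8625
lambda*||prox|| = 13.416
Total = 15.2784


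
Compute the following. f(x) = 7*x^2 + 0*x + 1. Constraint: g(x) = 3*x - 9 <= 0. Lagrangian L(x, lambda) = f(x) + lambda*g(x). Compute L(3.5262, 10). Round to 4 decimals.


Step 1: Evaluate f(x).
f(3.5262) = 7*3.5262^2 + 0*3.5262 + 1 = 88.0386
Step 2: Evaluate g(x).
g(3.5262) = 3*3.5262 - 9 = 1.5786
Step 3: Compute Lagrangian.
L = 88.0386 + 10*1.5786 = 103.8246


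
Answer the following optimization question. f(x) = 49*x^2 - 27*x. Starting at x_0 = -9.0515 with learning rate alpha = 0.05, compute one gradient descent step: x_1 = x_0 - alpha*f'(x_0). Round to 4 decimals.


We compute the gradient at x_0 and apply the update.
f'(x) = 98*x - 27
f'(-9.0515) = 98*-9.0515 - 27 = -914.047
x_1 = -9.0515 - 0.05*-914.047 = 36.6509


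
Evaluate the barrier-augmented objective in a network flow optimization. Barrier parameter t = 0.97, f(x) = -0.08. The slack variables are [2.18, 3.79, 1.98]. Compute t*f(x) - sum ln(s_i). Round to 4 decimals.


Step 1: Compute log-barrier.
ln values: [0.7793, 1.3324, 0.6831]
phi = -(0.7793 + 1.3324 + 0.6831) = -2.7948
Step 2: Compute augmented objective.
t*f(x) = 0.97*-0.08 = -0.0776
Total = -0.0776 - 2.7948 = -2.8724


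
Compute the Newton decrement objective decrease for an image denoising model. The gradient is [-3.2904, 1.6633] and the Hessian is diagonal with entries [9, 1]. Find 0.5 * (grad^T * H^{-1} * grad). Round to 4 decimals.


Step 1: H is diagonal, so H^(-1) * g = [-0.3656, 1.6633].
Step 2: g^T H^(-1) g = sum_i g_i^2 / H_ii
  = (-3.2904)^2/9 + (1.6633)^2/1
  = 1.203 + 2.7666 = 3.9695
Step 3: Objective decrease = 0.5 * g^T H^(-1) g = 1.9848


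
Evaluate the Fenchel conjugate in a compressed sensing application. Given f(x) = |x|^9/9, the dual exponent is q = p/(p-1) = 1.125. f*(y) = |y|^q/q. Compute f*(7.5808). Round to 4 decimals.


The conjugate exponent q satisfies 1/p + 1/q = 1.
p = 9, so q = 9/(9 - 1) = 1.125
|y|^q = 7.5808^1.125 = 9.7652
f*(7.5808) = 9.7652 / 1.125 = 8.6801


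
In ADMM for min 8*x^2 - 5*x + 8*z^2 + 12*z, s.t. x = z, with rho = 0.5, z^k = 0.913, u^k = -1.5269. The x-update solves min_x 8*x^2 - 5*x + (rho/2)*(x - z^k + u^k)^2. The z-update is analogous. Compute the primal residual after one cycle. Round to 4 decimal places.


ADMM iteration with rho = 0.5, z^k = 0.913, u^k = -1.5269
Step 1: x-update.
Minimize 8*x^2 - 5*x + (0.5/2)*(x - 0.913 - 1.5269)^2
FOC: (2*8 + 0.5)*x = 5 + 0.5*(0.913 + 1.5269)
x^{k+1} = 0.377
Step 2: z-update.
Minimize 8*z^2 + 12*z + (0.5/2)*(0.377 - z - 1.5269)^2
FOC: (2*8 + 0.5)*z = -12 + 0.5*(0.377 - 1.5269)
z^{k+1} = -0.7621
Step 3: u-update.
u^{k+1} = -1.5269 + 0.377 + 0.7621 = -0.3878
Step 4: Primal residual = |0.377 + 0.7621| = 1.1391


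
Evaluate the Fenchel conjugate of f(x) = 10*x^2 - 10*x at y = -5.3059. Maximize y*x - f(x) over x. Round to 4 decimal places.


f*(y) = sup_x {y*x - a*x^2 - b*x} = sup_x {(y-b)*x - a*x^2}
FOC: (y - b) - 2a*x = 0 => x* = (y - b)/(2a)
x* = (-5.3059 + 10)/(2*10) = 0.2347
f*(-5.3059) = (y-b)^2/(4a) = (-5.3059 + 10)^2/(4*10)
= 22.0346/40 = 0.5509


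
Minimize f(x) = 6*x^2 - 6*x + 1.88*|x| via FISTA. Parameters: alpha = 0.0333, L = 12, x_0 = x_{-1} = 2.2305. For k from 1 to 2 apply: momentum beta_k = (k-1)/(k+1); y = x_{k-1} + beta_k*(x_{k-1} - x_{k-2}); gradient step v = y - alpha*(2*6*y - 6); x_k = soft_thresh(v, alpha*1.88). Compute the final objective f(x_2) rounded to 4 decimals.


FISTA on f(x) = 6*x^2 - 6*x + 1.88*|x|
L = 12, alpha = 0.0333
Iteration 1: beta = 0.0, y = 2.2305 + 0.0*(2.2305 - 2.2305) = 2.2305
  grad(y) = 20.766, v = y - alpha*grad = 1.539
  prox(v) = soft_thresh(1.539, 0.0626) = 1.4764
Iteration 2: beta = 0.3333, y = 1.4764 + 0.3333*(1.4764 - 2.2305) = 1.225
  grad(y) = 8.7002, v = y - alpha*grad = 0.9353
  prox(v) = soft_thresh(0.9353, 0.0626) = 0.8727
f(x_2) = 6*0.8727^2 - 6*0.8727 + 1.88*|0.8727| = 0.9741


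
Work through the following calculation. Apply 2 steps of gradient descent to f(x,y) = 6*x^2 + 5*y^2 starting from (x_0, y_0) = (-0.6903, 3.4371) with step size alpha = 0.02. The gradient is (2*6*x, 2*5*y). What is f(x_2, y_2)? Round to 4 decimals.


Gradient descent on f(x,y) = 6*x^2 + 5*y^2.
Starting point: (-0.6903, 3.4371), alpha = 0.02
Step 1: grad_x = 2*6*-0.6903 = -8.2836, grad_y = 2*5*3.4371 = 34.371
  x_1 = -0.6903 - 0.02*-8.2836 = -0.5246
  y_1 = 3.4371 - 0.02*34.371 = 2.7497
Step 2: grad_x = 2*6*-0.5246 = -6.2955, grad_y = 2*5*2.7497 = 27.4968
  x_2 = -0.5246 - 0.02*-6.2955 = -0.3987
  y_2 = 2.7497 - 0.02*27.4968 = 2.1997
f(-0.3987, 2.1997) = 6*(-0.3987)^2 + 5*2.1997^2 = 25.1482


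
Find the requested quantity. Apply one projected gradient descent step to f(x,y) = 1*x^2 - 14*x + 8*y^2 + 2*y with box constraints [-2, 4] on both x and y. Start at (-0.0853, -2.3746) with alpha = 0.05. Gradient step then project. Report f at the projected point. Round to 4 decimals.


Step 1: Compute gradient at (-0.0853, -2.3746).
grad_x = 2*1*-0.0853 - 14 = -14.1706
grad_y = 2*8*-2.3746 + 2 = -35.9936
Step 2: Gradient step.
x_raw = -0.0853 - 0.05*-14.1706 = 0.6232
y_raw = -2.3746 - 0.05*-35.9936 = -0.5749
Step 3: Project onto [-2, 4].
x_proj = clip(0.6232) = 0.6232
y_proj = clip(-0.5749) = -0.5749
Step 4: Evaluate f.
f(0.6232, -0.5749) = -6.8424
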